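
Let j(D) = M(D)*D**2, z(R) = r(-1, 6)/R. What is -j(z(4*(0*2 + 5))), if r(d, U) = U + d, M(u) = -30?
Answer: 15/8 ≈ 1.8750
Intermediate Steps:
z(R) = 5/R (z(R) = (6 - 1)/R = 5/R)
j(D) = -30*D**2
-j(z(4*(0*2 + 5))) = -(-30)*(5/((4*(0*2 + 5))))**2 = -(-30)*(5/((4*(0 + 5))))**2 = -(-30)*(5/((4*5)))**2 = -(-30)*(5/20)**2 = -(-30)*(5*(1/20))**2 = -(-30)*(1/4)**2 = -(-30)/16 = -1*(-15/8) = 15/8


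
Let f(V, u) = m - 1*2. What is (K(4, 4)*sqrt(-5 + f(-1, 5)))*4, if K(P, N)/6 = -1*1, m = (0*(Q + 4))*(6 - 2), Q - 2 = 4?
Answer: -24*I*sqrt(7) ≈ -63.498*I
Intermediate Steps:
Q = 6 (Q = 2 + 4 = 6)
m = 0 (m = (0*(6 + 4))*(6 - 2) = (0*10)*4 = 0*4 = 0)
f(V, u) = -2 (f(V, u) = 0 - 1*2 = 0 - 2 = -2)
K(P, N) = -6 (K(P, N) = 6*(-1*1) = 6*(-1) = -6)
(K(4, 4)*sqrt(-5 + f(-1, 5)))*4 = -6*sqrt(-5 - 2)*4 = -6*I*sqrt(7)*4 = -24*I*sqrt(7)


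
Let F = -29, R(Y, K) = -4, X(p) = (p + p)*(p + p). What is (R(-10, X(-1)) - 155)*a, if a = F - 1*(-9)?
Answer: 3180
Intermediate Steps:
X(p) = 4*p² (X(p) = (2*p)*(2*p) = 4*p²)
a = -20 (a = -29 - 1*(-9) = -29 + 9 = -20)
(R(-10, X(-1)) - 155)*a = (-4 - 155)*(-20) = -159*(-20) = 3180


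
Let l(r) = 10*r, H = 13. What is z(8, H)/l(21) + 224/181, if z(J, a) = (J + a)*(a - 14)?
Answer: 2059/1810 ≈ 1.1376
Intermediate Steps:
z(J, a) = (-14 + a)*(J + a) (z(J, a) = (J + a)*(-14 + a) = (-14 + a)*(J + a))
z(8, H)/l(21) + 224/181 = (13² - 14*8 - 14*13 + 8*13)/((10*21)) + 224/181 = (169 - 112 - 182 + 104)/210 + 224*(1/181) = -21*1/210 + 224/181 = -⅒ + 224/181 = 2059/1810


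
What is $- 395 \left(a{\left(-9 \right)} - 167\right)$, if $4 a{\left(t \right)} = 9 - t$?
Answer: $\frac{128375}{2} \approx 64188.0$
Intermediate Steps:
$a{\left(t \right)} = \frac{9}{4} - \frac{t}{4}$ ($a{\left(t \right)} = \frac{9 - t}{4} = \frac{9}{4} - \frac{t}{4}$)
$- 395 \left(a{\left(-9 \right)} - 167\right) = - 395 \left(\left(\frac{9}{4} - - \frac{9}{4}\right) - 167\right) = - 395 \left(\left(\frac{9}{4} + \frac{9}{4}\right) - 167\right) = - 395 \left(\frac{9}{2} - 167\right) = \left(-395\right) \left(- \frac{325}{2}\right) = \frac{128375}{2}$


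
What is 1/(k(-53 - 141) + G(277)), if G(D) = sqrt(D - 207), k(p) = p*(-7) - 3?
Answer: 271/367191 - sqrt(70)/1835955 ≈ 0.00073348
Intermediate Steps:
k(p) = -3 - 7*p (k(p) = -7*p - 3 = -3 - 7*p)
G(D) = sqrt(-207 + D)
1/(k(-53 - 141) + G(277)) = 1/((-3 - 7*(-53 - 141)) + sqrt(-207 + 277)) = 1/((-3 - 7*(-194)) + sqrt(70)) = 1/((-3 + 1358) + sqrt(70)) = 1/(1355 + sqrt(70))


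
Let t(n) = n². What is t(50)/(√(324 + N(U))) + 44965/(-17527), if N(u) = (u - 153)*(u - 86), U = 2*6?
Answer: -2645/1031 + 1250*√10758/5379 ≈ 21.538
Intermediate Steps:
U = 12
N(u) = (-153 + u)*(-86 + u)
t(50)/(√(324 + N(U))) + 44965/(-17527) = 50²/(√(324 + (13158 + 12² - 239*12))) + 44965/(-17527) = 2500/(√(324 + (13158 + 144 - 2868))) + 44965*(-1/17527) = 2500/(√(324 + 10434)) - 2645/1031 = 2500/(√10758) - 2645/1031 = 2500*(√10758/10758) - 2645/1031 = 1250*√10758/5379 - 2645/1031 = -2645/1031 + 1250*√10758/5379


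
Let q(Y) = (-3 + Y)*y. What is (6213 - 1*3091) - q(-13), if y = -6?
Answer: 3026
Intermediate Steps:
q(Y) = 18 - 6*Y (q(Y) = (-3 + Y)*(-6) = 18 - 6*Y)
(6213 - 1*3091) - q(-13) = (6213 - 1*3091) - (18 - 6*(-13)) = (6213 - 3091) - (18 + 78) = 3122 - 1*96 = 3122 - 96 = 3026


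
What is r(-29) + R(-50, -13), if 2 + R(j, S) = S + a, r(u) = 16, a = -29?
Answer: -28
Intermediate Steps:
R(j, S) = -31 + S (R(j, S) = -2 + (S - 29) = -2 + (-29 + S) = -31 + S)
r(-29) + R(-50, -13) = 16 + (-31 - 13) = 16 - 44 = -28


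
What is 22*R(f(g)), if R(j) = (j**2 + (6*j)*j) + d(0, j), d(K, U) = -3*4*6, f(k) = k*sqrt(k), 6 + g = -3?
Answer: -113850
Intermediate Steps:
g = -9 (g = -6 - 3 = -9)
f(k) = k**(3/2)
d(K, U) = -72 (d(K, U) = -12*6 = -72)
R(j) = -72 + 7*j**2 (R(j) = (j**2 + (6*j)*j) - 72 = (j**2 + 6*j**2) - 72 = 7*j**2 - 72 = -72 + 7*j**2)
22*R(f(g)) = 22*(-72 + 7*((-9)**(3/2))**2) = 22*(-72 + 7*(-27*I)**2) = 22*(-72 + 7*(-729)) = 22*(-72 - 5103) = 22*(-5175) = -113850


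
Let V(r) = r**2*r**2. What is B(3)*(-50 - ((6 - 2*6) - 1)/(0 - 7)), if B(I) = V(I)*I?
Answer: -12393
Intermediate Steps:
V(r) = r**4
B(I) = I**5 (B(I) = I**4*I = I**5)
B(3)*(-50 - ((6 - 2*6) - 1)/(0 - 7)) = 3**5*(-50 - ((6 - 2*6) - 1)/(0 - 7)) = 243*(-50 - ((6 - 12) - 1)/(-7)) = 243*(-50 - (-6 - 1)*(-1)/7) = 243*(-50 - (-7)*(-1)/7) = 243*(-50 - 1*1) = 243*(-50 - 1) = 243*(-51) = -12393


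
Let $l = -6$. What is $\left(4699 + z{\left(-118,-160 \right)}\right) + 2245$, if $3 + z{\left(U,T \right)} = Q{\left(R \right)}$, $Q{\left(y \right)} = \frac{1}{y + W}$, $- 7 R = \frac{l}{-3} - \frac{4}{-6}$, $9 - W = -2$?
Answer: $\frac{1547864}{223} \approx 6941.1$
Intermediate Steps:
$W = 11$ ($W = 9 - -2 = 9 + 2 = 11$)
$R = - \frac{8}{21}$ ($R = - \frac{- \frac{6}{-3} - \frac{4}{-6}}{7} = - \frac{\left(-6\right) \left(- \frac{1}{3}\right) - - \frac{2}{3}}{7} = - \frac{2 + \frac{2}{3}}{7} = \left(- \frac{1}{7}\right) \frac{8}{3} = - \frac{8}{21} \approx -0.38095$)
$Q{\left(y \right)} = \frac{1}{11 + y}$ ($Q{\left(y \right)} = \frac{1}{y + 11} = \frac{1}{11 + y}$)
$z{\left(U,T \right)} = - \frac{648}{223}$ ($z{\left(U,T \right)} = -3 + \frac{1}{11 - \frac{8}{21}} = -3 + \frac{1}{\frac{223}{21}} = -3 + \frac{21}{223} = - \frac{648}{223}$)
$\left(4699 + z{\left(-118,-160 \right)}\right) + 2245 = \left(4699 - \frac{648}{223}\right) + 2245 = \frac{1047229}{223} + 2245 = \frac{1547864}{223}$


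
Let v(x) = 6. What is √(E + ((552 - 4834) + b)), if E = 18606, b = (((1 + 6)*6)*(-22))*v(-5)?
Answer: 2*√2195 ≈ 93.702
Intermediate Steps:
b = -5544 (b = (((1 + 6)*6)*(-22))*6 = ((7*6)*(-22))*6 = (42*(-22))*6 = -924*6 = -5544)
√(E + ((552 - 4834) + b)) = √(18606 + ((552 - 4834) - 5544)) = √(18606 + (-4282 - 5544)) = √(18606 - 9826) = √8780 = 2*√2195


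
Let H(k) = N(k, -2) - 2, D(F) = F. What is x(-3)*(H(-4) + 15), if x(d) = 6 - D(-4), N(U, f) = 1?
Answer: 140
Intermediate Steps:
x(d) = 10 (x(d) = 6 - 1*(-4) = 6 + 4 = 10)
H(k) = -1 (H(k) = 1 - 2 = -1)
x(-3)*(H(-4) + 15) = 10*(-1 + 15) = 10*14 = 140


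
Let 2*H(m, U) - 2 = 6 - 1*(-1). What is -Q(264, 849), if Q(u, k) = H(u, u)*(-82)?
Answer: 369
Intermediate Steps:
H(m, U) = 9/2 (H(m, U) = 1 + (6 - 1*(-1))/2 = 1 + (6 + 1)/2 = 1 + (½)*7 = 1 + 7/2 = 9/2)
Q(u, k) = -369 (Q(u, k) = (9/2)*(-82) = -369)
-Q(264, 849) = -1*(-369) = 369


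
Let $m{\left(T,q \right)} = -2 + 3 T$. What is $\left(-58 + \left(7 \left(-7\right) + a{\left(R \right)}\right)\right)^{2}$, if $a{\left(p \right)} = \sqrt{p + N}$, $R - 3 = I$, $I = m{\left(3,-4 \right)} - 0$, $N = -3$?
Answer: $\left(107 - \sqrt{7}\right)^{2} \approx 10890.0$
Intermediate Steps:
$I = 7$ ($I = \left(-2 + 3 \cdot 3\right) - 0 = \left(-2 + 9\right) + 0 = 7 + 0 = 7$)
$R = 10$ ($R = 3 + 7 = 10$)
$a{\left(p \right)} = \sqrt{-3 + p}$ ($a{\left(p \right)} = \sqrt{p - 3} = \sqrt{-3 + p}$)
$\left(-58 + \left(7 \left(-7\right) + a{\left(R \right)}\right)\right)^{2} = \left(-58 + \left(7 \left(-7\right) + \sqrt{-3 + 10}\right)\right)^{2} = \left(-58 - \left(49 - \sqrt{7}\right)\right)^{2} = \left(-107 + \sqrt{7}\right)^{2}$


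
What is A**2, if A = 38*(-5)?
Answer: 36100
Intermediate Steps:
A = -190
A**2 = (-190)**2 = 36100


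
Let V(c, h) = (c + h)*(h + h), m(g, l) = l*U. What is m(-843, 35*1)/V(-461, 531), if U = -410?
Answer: -205/1062 ≈ -0.19303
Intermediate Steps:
m(g, l) = -410*l (m(g, l) = l*(-410) = -410*l)
V(c, h) = 2*h*(c + h) (V(c, h) = (c + h)*(2*h) = 2*h*(c + h))
m(-843, 35*1)/V(-461, 531) = (-14350)/((2*531*(-461 + 531))) = (-410*35)/((2*531*70)) = -14350/74340 = -14350*1/74340 = -205/1062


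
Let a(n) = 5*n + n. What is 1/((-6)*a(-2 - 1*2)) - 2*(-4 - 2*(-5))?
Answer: -1727/144 ≈ -11.993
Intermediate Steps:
a(n) = 6*n
1/((-6)*a(-2 - 1*2)) - 2*(-4 - 2*(-5)) = 1/((-6)*((6*(-2 - 1*2)))) - 2*(-4 - 2*(-5)) = -1/(6*(-2 - 2))/6 - 2*(-4 + 10) = -1/(6*(6*(-4))) - 2*6 = -⅙/(-24) - 12 = -⅙*(-1/24) - 12 = 1/144 - 12 = -1727/144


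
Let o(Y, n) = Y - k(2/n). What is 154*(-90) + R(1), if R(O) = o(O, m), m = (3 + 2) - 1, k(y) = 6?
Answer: -13865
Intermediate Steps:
m = 4 (m = 5 - 1 = 4)
o(Y, n) = -6 + Y (o(Y, n) = Y - 1*6 = Y - 6 = -6 + Y)
R(O) = -6 + O
154*(-90) + R(1) = 154*(-90) + (-6 + 1) = -13860 - 5 = -13865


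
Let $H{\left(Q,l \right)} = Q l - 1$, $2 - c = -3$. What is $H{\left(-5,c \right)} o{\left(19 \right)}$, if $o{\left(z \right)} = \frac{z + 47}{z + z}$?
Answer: $- \frac{858}{19} \approx -45.158$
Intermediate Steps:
$c = 5$ ($c = 2 - -3 = 2 + 3 = 5$)
$H{\left(Q,l \right)} = -1 + Q l$
$o{\left(z \right)} = \frac{47 + z}{2 z}$
$H{\left(-5,c \right)} o{\left(19 \right)} = \left(-1 - 25\right) \frac{47 + 19}{2 \cdot 19} = \left(-1 - 25\right) \frac{1}{2} \cdot \frac{1}{19} \cdot 66 = \left(-26\right) \frac{33}{19} = - \frac{858}{19}$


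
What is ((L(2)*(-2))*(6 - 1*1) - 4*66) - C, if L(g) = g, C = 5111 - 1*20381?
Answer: 14986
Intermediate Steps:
C = -15270 (C = 5111 - 20381 = -15270)
((L(2)*(-2))*(6 - 1*1) - 4*66) - C = ((2*(-2))*(6 - 1*1) - 4*66) - 1*(-15270) = (-4*(6 - 1) - 264) + 15270 = (-4*5 - 264) + 15270 = (-20 - 264) + 15270 = -284 + 15270 = 14986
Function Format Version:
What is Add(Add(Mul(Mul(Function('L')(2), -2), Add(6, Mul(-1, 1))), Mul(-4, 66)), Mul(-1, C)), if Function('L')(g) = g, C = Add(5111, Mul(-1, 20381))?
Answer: 14986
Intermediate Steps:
C = -15270 (C = Add(5111, -20381) = -15270)
Add(Add(Mul(Mul(Function('L')(2), -2), Add(6, Mul(-1, 1))), Mul(-4, 66)), Mul(-1, C)) = Add(Add(Mul(Mul(2, -2), Add(6, Mul(-1, 1))), Mul(-4, 66)), Mul(-1, -15270)) = Add(Add(Mul(-4, Add(6, -1)), -264), 15270) = Add(Add(Mul(-4, 5), -264), 15270) = Add(Add(-20, -264), 15270) = Add(-284, 15270) = 14986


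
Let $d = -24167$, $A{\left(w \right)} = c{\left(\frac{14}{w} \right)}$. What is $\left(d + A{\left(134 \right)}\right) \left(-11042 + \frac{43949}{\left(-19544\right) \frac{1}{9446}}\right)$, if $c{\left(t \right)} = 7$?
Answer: $\frac{1905460248040}{2443} \approx 7.7997 \cdot 10^{8}$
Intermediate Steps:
$A{\left(w \right)} = 7$
$\left(d + A{\left(134 \right)}\right) \left(-11042 + \frac{43949}{\left(-19544\right) \frac{1}{9446}}\right) = \left(-24167 + 7\right) \left(-11042 + \frac{43949}{\left(-19544\right) \frac{1}{9446}}\right) = - 24160 \left(-11042 + \frac{43949}{\left(-19544\right) \frac{1}{9446}}\right) = - 24160 \left(-11042 + \frac{43949}{- \frac{9772}{4723}}\right) = - 24160 \left(-11042 + 43949 \left(- \frac{4723}{9772}\right)\right) = - 24160 \left(-11042 - \frac{207571127}{9772}\right) = \left(-24160\right) \left(- \frac{315473551}{9772}\right) = \frac{1905460248040}{2443}$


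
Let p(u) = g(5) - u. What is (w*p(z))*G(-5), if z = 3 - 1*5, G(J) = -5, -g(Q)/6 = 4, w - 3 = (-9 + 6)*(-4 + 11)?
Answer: -1980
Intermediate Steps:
w = -18 (w = 3 + (-9 + 6)*(-4 + 11) = 3 - 3*7 = 3 - 21 = -18)
g(Q) = -24 (g(Q) = -6*4 = -24)
z = -2 (z = 3 - 5 = -2)
p(u) = -24 - u
(w*p(z))*G(-5) = -18*(-24 - 1*(-2))*(-5) = -18*(-24 + 2)*(-5) = -18*(-22)*(-5) = 396*(-5) = -1980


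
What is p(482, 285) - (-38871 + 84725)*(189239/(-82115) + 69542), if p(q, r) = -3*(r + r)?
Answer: -261838039797364/82115 ≈ -3.1887e+9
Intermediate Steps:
p(q, r) = -6*r
p(482, 285) - (-38871 + 84725)*(189239/(-82115) + 69542) = -6*285 - (-38871 + 84725)*(189239/(-82115) + 69542) = -1710 - 45854*(189239*(-1/82115) + 69542) = -1710 - 45854*(-189239/82115 + 69542) = -1710 - 45854*5710252091/82115 = -1710 - 1*261837899380714/82115 = -1710 - 261837899380714/82115 = -261838039797364/82115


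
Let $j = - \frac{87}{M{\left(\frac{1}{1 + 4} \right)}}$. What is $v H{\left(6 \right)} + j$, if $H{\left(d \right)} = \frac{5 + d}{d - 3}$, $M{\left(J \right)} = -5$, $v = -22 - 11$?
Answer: $- \frac{518}{5} \approx -103.6$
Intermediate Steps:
$v = -33$ ($v = -22 - 11 = -33$)
$H{\left(d \right)} = \frac{5 + d}{-3 + d}$
$j = \frac{87}{5}$ ($j = - \frac{87}{-5} = \left(-87\right) \left(- \frac{1}{5}\right) = \frac{87}{5} \approx 17.4$)
$v H{\left(6 \right)} + j = - 33 \frac{5 + 6}{-3 + 6} + \frac{87}{5} = - 33 \cdot \frac{1}{3} \cdot 11 + \frac{87}{5} = \left(-33\right) \frac{11}{3} + \frac{87}{5} = -121 + \frac{87}{5} = - \frac{518}{5}$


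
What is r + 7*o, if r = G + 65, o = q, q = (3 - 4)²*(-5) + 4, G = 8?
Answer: 66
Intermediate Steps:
q = -1 (q = (-1)²*(-5) + 4 = 1*(-5) + 4 = -5 + 4 = -1)
o = -1
r = 73 (r = 8 + 65 = 73)
r + 7*o = 73 + 7*(-1) = 73 - 7 = 66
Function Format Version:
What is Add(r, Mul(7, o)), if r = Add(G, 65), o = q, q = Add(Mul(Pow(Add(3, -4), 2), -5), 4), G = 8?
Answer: 66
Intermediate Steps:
q = -1 (q = Add(Mul(Pow(-1, 2), -5), 4) = Add(Mul(1, -5), 4) = Add(-5, 4) = -1)
o = -1
r = 73 (r = Add(8, 65) = 73)
Add(r, Mul(7, o)) = Add(73, Mul(7, -1)) = Add(73, -7) = 66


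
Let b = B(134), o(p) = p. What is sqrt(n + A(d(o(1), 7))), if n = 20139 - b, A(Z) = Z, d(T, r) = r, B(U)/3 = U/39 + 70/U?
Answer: sqrt(15274572833)/871 ≈ 141.89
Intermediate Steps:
B(U) = 210/U + U/13 (B(U) = 3*(U/39 + 70/U) = 3*(70/U + U/39) = 210/U + U/13)
b = 10343/871 (b = 210/134 + (1/13)*134 = 210*(1/134) + 134/13 = 105/67 + 134/13 = 10343/871 ≈ 11.875)
n = 17530726/871 (n = 20139 - 1*10343/871 = 20139 - 10343/871 = 17530726/871 ≈ 20127.)
sqrt(n + A(d(o(1), 7))) = sqrt(17530726/871 + 7) = sqrt(17536823/871) = sqrt(15274572833)/871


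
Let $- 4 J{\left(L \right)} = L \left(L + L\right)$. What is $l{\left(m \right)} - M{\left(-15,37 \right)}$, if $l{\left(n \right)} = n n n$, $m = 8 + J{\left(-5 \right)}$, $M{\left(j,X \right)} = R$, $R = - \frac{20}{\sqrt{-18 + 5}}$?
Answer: $- \frac{729}{8} - \frac{20 i \sqrt{13}}{13} \approx -91.125 - 5.547 i$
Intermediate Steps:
$J{\left(L \right)} = - \frac{L^{2}}{2}$ ($J{\left(L \right)} = - \frac{L \left(L + L\right)}{4} = - \frac{L 2 L}{4} = - \frac{2 L^{2}}{4} = - \frac{L^{2}}{2}$)
$R = \frac{20 i \sqrt{13}}{13}$ ($R = - \frac{20}{\sqrt{-13}} = - \frac{20}{i \sqrt{13}} = - 20 \left(- \frac{i \sqrt{13}}{13}\right) = \frac{20 i \sqrt{13}}{13} \approx 5.547 i$)
$M{\left(j,X \right)} = \frac{20 i \sqrt{13}}{13}$
$m = - \frac{9}{2}$ ($m = 8 - \frac{\left(-5\right)^{2}}{2} = 8 - \frac{25}{2} = - \frac{9}{2} \approx -4.5$)
$l{\left(n \right)} = n^{3}$ ($l{\left(n \right)} = n^{2} n = n^{3}$)
$l{\left(m \right)} - M{\left(-15,37 \right)} = \left(- \frac{9}{2}\right)^{3} - \frac{20 i \sqrt{13}}{13} = - \frac{729}{8} - \frac{20 i \sqrt{13}}{13}$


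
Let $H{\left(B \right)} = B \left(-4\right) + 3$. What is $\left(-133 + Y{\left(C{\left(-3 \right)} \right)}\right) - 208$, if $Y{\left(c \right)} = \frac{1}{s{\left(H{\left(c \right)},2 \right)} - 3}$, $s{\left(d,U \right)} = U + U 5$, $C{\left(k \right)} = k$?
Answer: $- \frac{3068}{9} \approx -340.89$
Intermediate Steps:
$H{\left(B \right)} = 3 - 4 B$ ($H{\left(B \right)} = - 4 B + 3 = 3 - 4 B$)
$s{\left(d,U \right)} = 6 U$ ($s{\left(d,U \right)} = U + 5 U = 6 U$)
$Y{\left(c \right)} = \frac{1}{9}$ ($Y{\left(c \right)} = \frac{1}{6 \cdot 2 - 3} = \frac{1}{12 - 3} = \frac{1}{9}$)
$\left(-133 + Y{\left(C{\left(-3 \right)} \right)}\right) - 208 = \left(-133 + \frac{1}{9}\right) - 208 = - \frac{1196}{9} - 208 = - \frac{3068}{9}$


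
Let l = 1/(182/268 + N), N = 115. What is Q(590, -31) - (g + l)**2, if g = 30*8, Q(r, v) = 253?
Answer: -13780391606623/240281001 ≈ -57351.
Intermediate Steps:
g = 240
l = 134/15501 (l = 1/(182/268 + 115) = 1/(182*(1/268) + 115) = 1/(91/134 + 115) = 1/(15501/134) = 134/15501 ≈ 0.0086446)
Q(590, -31) - (g + l)**2 = 253 - (240 + 134/15501)**2 = 253 - (3720374/15501)**2 = 253 - 1*13841182699876/240281001 = 253 - 13841182699876/240281001 = -13780391606623/240281001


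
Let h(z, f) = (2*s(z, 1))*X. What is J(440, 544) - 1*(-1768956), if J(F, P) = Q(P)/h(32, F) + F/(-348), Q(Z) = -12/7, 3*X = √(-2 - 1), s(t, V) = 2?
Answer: 153899062/87 + 3*I*√3/7 ≈ 1.769e+6 + 0.74231*I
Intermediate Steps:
X = I*√3/3 (X = √(-2 - 1)/3 = √(-3)/3 = (I*√3)/3 = I*√3/3 ≈ 0.57735*I)
h(z, f) = 4*I*√3/3 (h(z, f) = (2*2)*(I*√3/3) = 4*(I*√3/3) = 4*I*√3/3)
Q(Z) = -12/7 (Q(Z) = -12*⅐ = -12/7)
J(F, P) = -F/348 + 3*I*√3/7 (J(F, P) = -12*(-I*√3/4)/7 + F/(-348) = -(-3)*I*√3/7 + F*(-1/348) = 3*I*√3/7 - F/348 = -F/348 + 3*I*√3/7)
J(440, 544) - 1*(-1768956) = (-1/348*440 + 3*I*√3/7) - 1*(-1768956) = (-110/87 + 3*I*√3/7) + 1768956 = 153899062/87 + 3*I*√3/7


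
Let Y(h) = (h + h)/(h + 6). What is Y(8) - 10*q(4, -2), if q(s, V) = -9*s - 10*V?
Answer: 1128/7 ≈ 161.14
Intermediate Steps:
q(s, V) = -10*V - 9*s
Y(h) = 2*h/(6 + h) (Y(h) = (2*h)/(6 + h) = 2*h/(6 + h))
Y(8) - 10*q(4, -2) = 2*8/(6 + 8) - 10*(-10*(-2) - 9*4) = 2*8/14 - 10*(20 - 36) = 2*8*(1/14) - 10*(-16) = 8/7 + 160 = 1128/7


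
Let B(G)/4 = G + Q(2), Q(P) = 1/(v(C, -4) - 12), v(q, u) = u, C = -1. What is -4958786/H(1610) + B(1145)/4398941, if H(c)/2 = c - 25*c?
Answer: 1558125783479/24282154320 ≈ 64.167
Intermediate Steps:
Q(P) = -1/16 (Q(P) = 1/(-4 - 12) = 1/(-16) = -1/16)
B(G) = -1/4 + 4*G (B(G) = 4*(G - 1/16) = 4*(-1/16 + G) = -1/4 + 4*G)
H(c) = -48*c (H(c) = 2*(c - 25*c) = 2*(-24*c) = -48*c)
-4958786/H(1610) + B(1145)/4398941 = -4958786/((-48*1610)) + (-1/4 + 4*1145)/4398941 = -4958786/(-77280) + (-1/4 + 4580)*(1/4398941) = -4958786*(-1/77280) + (18319/4)*(1/4398941) = 354199/5520 + 18319/17595764 = 1558125783479/24282154320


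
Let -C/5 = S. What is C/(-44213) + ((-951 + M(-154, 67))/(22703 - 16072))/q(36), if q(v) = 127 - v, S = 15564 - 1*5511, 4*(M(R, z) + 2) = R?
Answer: 245239833/216024718 ≈ 1.1352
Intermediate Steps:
M(R, z) = -2 + R/4
S = 10053 (S = 15564 - 5511 = 10053)
C = -50265 (C = -5*10053 = -50265)
C/(-44213) + ((-951 + M(-154, 67))/(22703 - 16072))/q(36) = -50265/(-44213) + ((-951 + (-2 + (¼)*(-154)))/(22703 - 16072))/(127 - 1*36) = -50265*(-1/44213) + ((-951 + (-2 - 77/2))/6631)/(127 - 36) = 50265/44213 + ((-951 - 81/2)*(1/6631))/91 = 50265/44213 - 1983/2*1/6631*(1/91) = 50265/44213 - 1983/13262*1/91 = 50265/44213 - 1983/1206842 = 245239833/216024718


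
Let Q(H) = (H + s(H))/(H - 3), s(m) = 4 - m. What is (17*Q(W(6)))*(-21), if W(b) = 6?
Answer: -476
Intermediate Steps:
Q(H) = 4/(-3 + H) (Q(H) = (H + (4 - H))/(H - 3) = 4/(-3 + H))
(17*Q(W(6)))*(-21) = (17*(4/(-3 + 6)))*(-21) = (17*(4/3))*(-21) = (68/3)*(-21) = -476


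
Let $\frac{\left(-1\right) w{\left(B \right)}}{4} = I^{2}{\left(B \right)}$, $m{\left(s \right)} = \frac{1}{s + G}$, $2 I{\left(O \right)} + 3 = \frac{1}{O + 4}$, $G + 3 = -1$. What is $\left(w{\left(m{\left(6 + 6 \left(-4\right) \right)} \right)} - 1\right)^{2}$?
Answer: $\frac{4184796100}{57289761} \approx 73.046$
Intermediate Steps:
$G = -4$ ($G = -3 - 1 = -4$)
$I{\left(O \right)} = - \frac{3}{2} + \frac{1}{2 \left(4 + O\right)}$ ($I{\left(O \right)} = - \frac{3}{2} + \frac{1}{2 \left(O + 4\right)} = - \frac{3}{2} + \frac{1}{2 \left(4 + O\right)}$)
$m{\left(s \right)} = \frac{1}{-4 + s}$ ($m{\left(s \right)} = \frac{1}{s - 4} = \frac{1}{-4 + s}$)
$w{\left(B \right)} = - \frac{\left(-11 - 3 B\right)^{2}}{\left(4 + B\right)^{2}}$ ($w{\left(B \right)} = - 4 \left(\frac{-11 - 3 B}{2 \left(4 + B\right)}\right)^{2} = - 4 \frac{\left(-11 - 3 B\right)^{2}}{4 \left(4 + B\right)^{2}} = - \frac{\left(-11 - 3 B\right)^{2}}{\left(4 + B\right)^{2}}$)
$\left(w{\left(m{\left(6 + 6 \left(-4\right) \right)} \right)} - 1\right)^{2} = \left(- \frac{\left(11 + \frac{3}{-4 + \left(6 + 6 \left(-4\right)\right)}\right)^{2}}{\left(4 + \frac{1}{-4 + \left(6 + 6 \left(-4\right)\right)}\right)^{2}} - 1\right)^{2} = \left(- \frac{\left(11 + \frac{3}{-4 + \left(6 - 24\right)}\right)^{2}}{\left(4 + \frac{1}{-4 + \left(6 - 24\right)}\right)^{2}} - 1\right)^{2} = \left(- \frac{\left(11 + \frac{3}{-4 - 18}\right)^{2}}{\left(4 + \frac{1}{-4 - 18}\right)^{2}} - 1\right)^{2} = \left(- \frac{\left(11 + \frac{3}{-22}\right)^{2}}{\left(4 + \frac{1}{-22}\right)^{2}} - 1\right)^{2} = \left(- \frac{\left(11 + 3 \left(- \frac{1}{22}\right)\right)^{2}}{\left(4 - \frac{1}{22}\right)^{2}} - 1\right)^{2} = \left(- \frac{\left(11 - \frac{3}{22}\right)^{2}}{\frac{7569}{484}} - 1\right)^{2} = \left(\left(-1\right) \frac{484}{7569} \left(\frac{239}{22}\right)^{2} - 1\right)^{2} = \left(\left(-1\right) \frac{484}{7569} \cdot \frac{57121}{484} - 1\right)^{2} = \left(- \frac{57121}{7569} - 1\right)^{2} = \left(- \frac{64690}{7569}\right)^{2} = \frac{4184796100}{57289761}$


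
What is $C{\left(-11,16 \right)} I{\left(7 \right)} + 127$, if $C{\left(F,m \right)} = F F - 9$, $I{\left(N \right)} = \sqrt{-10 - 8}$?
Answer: $127 + 336 i \sqrt{2} \approx 127.0 + 475.18 i$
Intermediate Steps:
$I{\left(N \right)} = 3 i \sqrt{2}$ ($I{\left(N \right)} = \sqrt{-18} = 3 i \sqrt{2}$)
$C{\left(F,m \right)} = -9 + F^{2}$ ($C{\left(F,m \right)} = F^{2} - 9 = -9 + F^{2}$)
$C{\left(-11,16 \right)} I{\left(7 \right)} + 127 = \left(-9 + \left(-11\right)^{2}\right) 3 i \sqrt{2} + 127 = \left(-9 + 121\right) 3 i \sqrt{2} + 127 = 112 \cdot 3 i \sqrt{2} + 127 = 336 i \sqrt{2} + 127 = 127 + 336 i \sqrt{2}$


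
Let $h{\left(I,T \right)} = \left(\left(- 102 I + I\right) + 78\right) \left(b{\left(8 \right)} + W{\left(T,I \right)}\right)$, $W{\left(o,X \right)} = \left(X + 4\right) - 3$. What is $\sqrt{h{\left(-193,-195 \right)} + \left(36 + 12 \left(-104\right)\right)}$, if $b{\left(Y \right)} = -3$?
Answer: $3 i \sqrt{424173} \approx 1953.9 i$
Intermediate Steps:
$W{\left(o,X \right)} = 1 + X$ ($W{\left(o,X \right)} = \left(4 + X\right) - 3 = 1 + X$)
$h{\left(I,T \right)} = \left(-2 + I\right) \left(78 - 101 I\right)$ ($h{\left(I,T \right)} = \left(\left(- 102 I + I\right) + 78\right) \left(-3 + \left(1 + I\right)\right) = \left(- 101 I + 78\right) \left(-2 + I\right) = \left(78 - 101 I\right) \left(-2 + I\right) = \left(-2 + I\right) \left(78 - 101 I\right)$)
$\sqrt{h{\left(-193,-195 \right)} + \left(36 + 12 \left(-104\right)\right)} = \sqrt{\left(-156 - 101 \left(-193\right)^{2} + 280 \left(-193\right)\right) + \left(36 + 12 \left(-104\right)\right)} = \sqrt{\left(-156 - 3762149 - 54040\right) + \left(36 - 1248\right)} = \sqrt{\left(-156 - 3762149 - 54040\right) - 1212} = \sqrt{-3816345 - 1212} = \sqrt{-3817557} = 3 i \sqrt{424173}$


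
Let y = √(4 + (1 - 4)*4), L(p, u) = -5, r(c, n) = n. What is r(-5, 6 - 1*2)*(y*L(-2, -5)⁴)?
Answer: 5000*I*√2 ≈ 7071.1*I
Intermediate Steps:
y = 2*I*√2 (y = √(4 - 3*4) = √(4 - 12) = √(-8) = 2*I*√2 ≈ 2.8284*I)
r(-5, 6 - 1*2)*(y*L(-2, -5)⁴) = (6 - 1*2)*((2*I*√2)*(-5)⁴) = (6 - 2)*((2*I*√2)*625) = 4*(1250*I*√2) = 5000*I*√2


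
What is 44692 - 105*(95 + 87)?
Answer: 25582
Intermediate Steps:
44692 - 105*(95 + 87) = 44692 - 105*182 = 44692 - 19110 = 25582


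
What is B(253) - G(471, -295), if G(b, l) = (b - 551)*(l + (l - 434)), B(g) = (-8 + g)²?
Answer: -21895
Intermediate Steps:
G(b, l) = (-551 + b)*(-434 + 2*l) (G(b, l) = (-551 + b)*(l + (-434 + l)) = (-551 + b)*(-434 + 2*l))
B(253) - G(471, -295) = (-8 + 253)² - (239134 - 1102*(-295) - 434*471 + 2*471*(-295)) = 245² - (239134 + 325090 - 204414 - 277890) = 60025 - 1*81920 = 60025 - 81920 = -21895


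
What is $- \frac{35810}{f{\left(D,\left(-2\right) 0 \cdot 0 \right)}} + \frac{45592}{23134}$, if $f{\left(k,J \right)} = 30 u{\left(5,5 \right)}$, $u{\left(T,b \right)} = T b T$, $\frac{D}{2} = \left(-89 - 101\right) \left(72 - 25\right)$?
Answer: $- \frac{32872927}{4337625} \approx -7.5786$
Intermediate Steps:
$D = -17860$ ($D = 2 \left(-89 - 101\right) \left(72 - 25\right) = 2 \left(\left(-190\right) 47\right) = 2 \left(-8930\right) = -17860$)
$u{\left(T,b \right)} = b T^{2}$
$f{\left(k,J \right)} = 3750$ ($f{\left(k,J \right)} = 30 \cdot 5 \cdot 5^{2} = 30 \cdot 5 \cdot 25 = 30 \cdot 125 = 3750$)
$- \frac{35810}{f{\left(D,\left(-2\right) 0 \cdot 0 \right)}} + \frac{45592}{23134} = - \frac{35810}{3750} + \frac{45592}{23134} = \left(-35810\right) \frac{1}{3750} + 45592 \cdot \frac{1}{23134} = - \frac{3581}{375} + \frac{22796}{11567} = - \frac{32872927}{4337625}$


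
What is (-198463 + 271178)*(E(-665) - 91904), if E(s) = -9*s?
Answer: -6247600085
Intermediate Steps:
(-198463 + 271178)*(E(-665) - 91904) = (-198463 + 271178)*(-9*(-665) - 91904) = 72715*(5985 - 91904) = 72715*(-85919) = -6247600085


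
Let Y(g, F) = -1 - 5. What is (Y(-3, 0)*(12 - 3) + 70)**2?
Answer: 256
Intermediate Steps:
Y(g, F) = -6
(Y(-3, 0)*(12 - 3) + 70)**2 = (-6*(12 - 3) + 70)**2 = (-6*9 + 70)**2 = (-54 + 70)**2 = 16**2 = 256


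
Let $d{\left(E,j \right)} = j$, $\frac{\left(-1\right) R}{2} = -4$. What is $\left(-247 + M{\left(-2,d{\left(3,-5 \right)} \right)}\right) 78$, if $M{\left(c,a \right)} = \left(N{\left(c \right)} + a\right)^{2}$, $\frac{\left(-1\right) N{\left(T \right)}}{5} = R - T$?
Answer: $216684$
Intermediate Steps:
$R = 8$ ($R = \left(-2\right) \left(-4\right) = 8$)
$N{\left(T \right)} = -40 + 5 T$ ($N{\left(T \right)} = - 5 \left(8 - T\right) = -40 + 5 T$)
$M{\left(c,a \right)} = \left(-40 + a + 5 c\right)^{2}$ ($M{\left(c,a \right)} = \left(\left(-40 + 5 c\right) + a\right)^{2} = \left(-40 + a + 5 c\right)^{2}$)
$\left(-247 + M{\left(-2,d{\left(3,-5 \right)} \right)}\right) 78 = \left(-247 + \left(-40 - 5 + 5 \left(-2\right)\right)^{2}\right) 78 = \left(-247 + \left(-40 - 5 - 10\right)^{2}\right) 78 = \left(-247 + \left(-55\right)^{2}\right) 78 = \left(-247 + 3025\right) 78 = 2778 \cdot 78 = 216684$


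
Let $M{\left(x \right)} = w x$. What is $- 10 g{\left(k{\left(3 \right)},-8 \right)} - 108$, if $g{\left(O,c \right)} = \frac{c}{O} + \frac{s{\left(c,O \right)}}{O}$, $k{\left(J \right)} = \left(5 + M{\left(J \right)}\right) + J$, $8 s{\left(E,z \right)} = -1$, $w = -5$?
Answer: $- \frac{3349}{28} \approx -119.61$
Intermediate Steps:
$M{\left(x \right)} = - 5 x$
$s{\left(E,z \right)} = - \frac{1}{8}$ ($s{\left(E,z \right)} = \frac{1}{8} \left(-1\right) = - \frac{1}{8}$)
$k{\left(J \right)} = 5 - 4 J$ ($k{\left(J \right)} = \left(5 - 5 J\right) + J = 5 - 4 J$)
$g{\left(O,c \right)} = - \frac{1}{8 O} + \frac{c}{O}$ ($g{\left(O,c \right)} = \frac{c}{O} - \frac{1}{8 O} = - \frac{1}{8 O} + \frac{c}{O}$)
$- 10 g{\left(k{\left(3 \right)},-8 \right)} - 108 = - 10 \frac{- \frac{1}{8} - 8}{5 - 12} - 108 = - 10 \frac{1}{5 - 12} \left(- \frac{65}{8}\right) - 108 = - 10 \frac{1}{-7} \left(- \frac{65}{8}\right) - 108 = - 10 \left(\left(- \frac{1}{7}\right) \left(- \frac{65}{8}\right)\right) - 108 = \left(-10\right) \frac{65}{56} - 108 = - \frac{325}{28} - 108 = - \frac{3349}{28}$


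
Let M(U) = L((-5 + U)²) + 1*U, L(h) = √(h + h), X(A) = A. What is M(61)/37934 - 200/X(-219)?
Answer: 7600159/8307546 + 28*√2/18967 ≈ 0.91694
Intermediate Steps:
L(h) = √2*√h (L(h) = √(2*h) = √2*√h)
M(U) = U + √2*√((-5 + U)²) (M(U) = √2*√((-5 + U)²) + 1*U = √2*√((-5 + U)²) + U = U + √2*√((-5 + U)²))
M(61)/37934 - 200/X(-219) = (61 + √2*√((-5 + 61)²))/37934 - 200/(-219) = (61 + √2*√(56²))*(1/37934) - 200*(-1/219) = (61 + √2*√3136)*(1/37934) + 200/219 = (61 + √2*56)*(1/37934) + 200/219 = (61 + 56*√2)*(1/37934) + 200/219 = (61/37934 + 28*√2/18967) + 200/219 = 7600159/8307546 + 28*√2/18967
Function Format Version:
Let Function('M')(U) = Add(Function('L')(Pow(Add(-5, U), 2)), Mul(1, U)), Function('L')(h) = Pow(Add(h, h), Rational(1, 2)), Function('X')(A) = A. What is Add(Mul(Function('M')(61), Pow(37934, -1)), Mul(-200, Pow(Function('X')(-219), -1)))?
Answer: Add(Rational(7600159, 8307546), Mul(Rational(28, 18967), Pow(2, Rational(1, 2)))) ≈ 0.91694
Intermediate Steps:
Function('L')(h) = Mul(Pow(2, Rational(1, 2)), Pow(h, Rational(1, 2))) (Function('L')(h) = Pow(Mul(2, h), Rational(1, 2)) = Mul(Pow(2, Rational(1, 2)), Pow(h, Rational(1, 2))))
Function('M')(U) = Add(U, Mul(Pow(2, Rational(1, 2)), Pow(Pow(Add(-5, U), 2), Rational(1, 2)))) (Function('M')(U) = Add(Mul(Pow(2, Rational(1, 2)), Pow(Pow(Add(-5, U), 2), Rational(1, 2))), Mul(1, U)) = Add(Mul(Pow(2, Rational(1, 2)), Pow(Pow(Add(-5, U), 2), Rational(1, 2))), U) = Add(U, Mul(Pow(2, Rational(1, 2)), Pow(Pow(Add(-5, U), 2), Rational(1, 2)))))
Add(Mul(Function('M')(61), Pow(37934, -1)), Mul(-200, Pow(Function('X')(-219), -1))) = Add(Mul(Add(61, Mul(Pow(2, Rational(1, 2)), Pow(Pow(Add(-5, 61), 2), Rational(1, 2)))), Pow(37934, -1)), Mul(-200, Pow(-219, -1))) = Add(Mul(Add(61, Mul(Pow(2, Rational(1, 2)), Pow(Pow(56, 2), Rational(1, 2)))), Rational(1, 37934)), Mul(-200, Rational(-1, 219))) = Add(Mul(Add(61, Mul(Pow(2, Rational(1, 2)), Pow(3136, Rational(1, 2)))), Rational(1, 37934)), Rational(200, 219)) = Add(Mul(Add(61, Mul(Pow(2, Rational(1, 2)), 56)), Rational(1, 37934)), Rational(200, 219)) = Add(Mul(Add(61, Mul(56, Pow(2, Rational(1, 2)))), Rational(1, 37934)), Rational(200, 219)) = Add(Add(Rational(61, 37934), Mul(Rational(28, 18967), Pow(2, Rational(1, 2)))), Rational(200, 219)) = Add(Rational(7600159, 8307546), Mul(Rational(28, 18967), Pow(2, Rational(1, 2))))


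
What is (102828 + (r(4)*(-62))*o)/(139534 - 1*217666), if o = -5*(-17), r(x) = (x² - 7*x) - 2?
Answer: -44152/19533 ≈ -2.2604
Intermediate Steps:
r(x) = -2 + x² - 7*x
o = 85
(102828 + (r(4)*(-62))*o)/(139534 - 1*217666) = (102828 + ((-2 + 4² - 7*4)*(-62))*85)/(139534 - 1*217666) = (102828 + ((-2 + 16 - 28)*(-62))*85)/(139534 - 217666) = (102828 - 14*(-62)*85)/(-78132) = (102828 + 868*85)*(-1/78132) = (102828 + 73780)*(-1/78132) = 176608*(-1/78132) = -44152/19533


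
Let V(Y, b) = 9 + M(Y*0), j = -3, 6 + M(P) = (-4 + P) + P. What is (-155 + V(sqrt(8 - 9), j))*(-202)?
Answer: 31512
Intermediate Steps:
M(P) = -10 + 2*P (M(P) = -6 + ((-4 + P) + P) = -6 + (-4 + 2*P) = -10 + 2*P)
V(Y, b) = -1 (V(Y, b) = 9 + (-10 + 2*(Y*0)) = 9 + (-10 + 2*0) = 9 + (-10 + 0) = 9 - 10 = -1)
(-155 + V(sqrt(8 - 9), j))*(-202) = (-155 - 1)*(-202) = -156*(-202) = 31512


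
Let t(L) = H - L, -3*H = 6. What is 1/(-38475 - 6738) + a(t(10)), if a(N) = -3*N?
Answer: 1627667/45213 ≈ 36.000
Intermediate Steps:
H = -2 (H = -1/3*6 = -2)
t(L) = -2 - L
1/(-38475 - 6738) + a(t(10)) = 1/(-38475 - 6738) - 3*(-2 - 1*10) = 1/(-45213) - 3*(-2 - 10) = -1/45213 - 3*(-12) = -1/45213 + 36 = 1627667/45213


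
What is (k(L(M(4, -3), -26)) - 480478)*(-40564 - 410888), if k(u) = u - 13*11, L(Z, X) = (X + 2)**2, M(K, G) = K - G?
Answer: 216717275340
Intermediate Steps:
L(Z, X) = (2 + X)**2
k(u) = -143 + u (k(u) = u - 143 = -143 + u)
(k(L(M(4, -3), -26)) - 480478)*(-40564 - 410888) = ((-143 + (2 - 26)**2) - 480478)*(-40564 - 410888) = ((-143 + (-24)**2) - 480478)*(-451452) = ((-143 + 576) - 480478)*(-451452) = (433 - 480478)*(-451452) = -480045*(-451452) = 216717275340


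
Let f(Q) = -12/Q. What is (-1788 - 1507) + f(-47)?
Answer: -154853/47 ≈ -3294.7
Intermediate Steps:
(-1788 - 1507) + f(-47) = (-1788 - 1507) - 12/(-47) = -3295 - 12*(-1/47) = -3295 + 12/47 = -154853/47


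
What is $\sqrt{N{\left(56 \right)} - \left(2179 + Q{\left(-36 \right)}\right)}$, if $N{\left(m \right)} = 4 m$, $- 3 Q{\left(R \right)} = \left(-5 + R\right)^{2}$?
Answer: $\frac{2 i \sqrt{3138}}{3} \approx 37.345 i$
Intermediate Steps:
$Q{\left(R \right)} = - \frac{\left(-5 + R\right)^{2}}{3}$
$\sqrt{N{\left(56 \right)} - \left(2179 + Q{\left(-36 \right)}\right)} = \sqrt{4 \cdot 56 - \left(2179 - \frac{\left(-5 - 36\right)^{2}}{3}\right)} = \sqrt{224 - \left(2179 - \frac{\left(-41\right)^{2}}{3}\right)} = \sqrt{224 - \left(2179 - \frac{1681}{3}\right)} = \sqrt{224 - \frac{4856}{3}} = \sqrt{- \frac{4184}{3}} = \frac{2 i \sqrt{3138}}{3}$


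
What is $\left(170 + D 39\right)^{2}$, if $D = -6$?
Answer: $4096$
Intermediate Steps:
$\left(170 + D 39\right)^{2} = \left(170 - 234\right)^{2} = \left(-64\right)^{2} = 4096$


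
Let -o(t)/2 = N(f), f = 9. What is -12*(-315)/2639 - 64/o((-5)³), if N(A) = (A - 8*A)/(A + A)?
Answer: -20348/2639 ≈ -7.7105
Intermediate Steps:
N(A) = -7/2 (N(A) = (-7*A)/((2*A)) = (-7*A)*(1/(2*A)) = -7/2)
o(t) = 7 (o(t) = -2*(-7/2) = 7)
-12*(-315)/2639 - 64/o((-5)³) = -12*(-315)/2639 - 64/7 = 3780*(1/2639) - 64*⅐ = 540/377 - 64/7 = -20348/2639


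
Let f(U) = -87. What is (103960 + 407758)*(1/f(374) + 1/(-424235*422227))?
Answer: -91660704554240176/15583742007015 ≈ -5881.8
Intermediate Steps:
(103960 + 407758)*(1/f(374) + 1/(-424235*422227)) = (103960 + 407758)*(1/(-87) + 1/(-424235*422227)) = 511718*(-1/87 - 1/424235*1/422227) = 511718*(-1/87 - 1/179123471345) = 511718*(-179123471432/15583742007015) = -91660704554240176/15583742007015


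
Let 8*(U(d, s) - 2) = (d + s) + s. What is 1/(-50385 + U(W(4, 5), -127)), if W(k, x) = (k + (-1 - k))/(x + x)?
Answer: -80/4033181 ≈ -1.9835e-5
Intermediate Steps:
W(k, x) = -1/(2*x)
U(d, s) = 2 + s/4 + d/8 (U(d, s) = 2 + ((d + s) + s)/8 = 2 + (d + 2*s)/8 = 2 + (s/4 + d/8) = 2 + s/4 + d/8)
1/(-50385 + U(W(4, 5), -127)) = 1/(-50385 + (2 + (¼)*(-127) + (-½/5)/8)) = 1/(-50385 + (2 - 127/4 + (-½*⅕)/8)) = 1/(-50385 + (2 - 127/4 + (⅛)*(-⅒))) = 1/(-50385 + (2 - 127/4 - 1/80)) = 1/(-50385 - 2381/80) = 1/(-4033181/80) = -80/4033181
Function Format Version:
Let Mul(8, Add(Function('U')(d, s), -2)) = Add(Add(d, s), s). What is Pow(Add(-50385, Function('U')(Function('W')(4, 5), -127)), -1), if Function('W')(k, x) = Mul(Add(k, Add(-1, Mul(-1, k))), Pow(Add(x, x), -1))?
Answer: Rational(-80, 4033181) ≈ -1.9835e-5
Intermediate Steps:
Function('W')(k, x) = Mul(Rational(-1, 2), Pow(x, -1)) (Function('W')(k, x) = Mul(-1, Pow(Mul(2, x), -1)) = Mul(-1, Mul(Rational(1, 2), Pow(x, -1))) = Mul(Rational(-1, 2), Pow(x, -1)))
Function('U')(d, s) = Add(2, Mul(Rational(1, 4), s), Mul(Rational(1, 8), d)) (Function('U')(d, s) = Add(2, Mul(Rational(1, 8), Add(Add(d, s), s))) = Add(2, Mul(Rational(1, 8), Add(d, Mul(2, s)))) = Add(2, Add(Mul(Rational(1, 4), s), Mul(Rational(1, 8), d))) = Add(2, Mul(Rational(1, 4), s), Mul(Rational(1, 8), d)))
Pow(Add(-50385, Function('U')(Function('W')(4, 5), -127)), -1) = Pow(Add(-50385, Add(2, Mul(Rational(1, 4), -127), Mul(Rational(1, 8), Mul(Rational(-1, 2), Pow(5, -1))))), -1) = Pow(Add(-50385, Add(2, Rational(-127, 4), Mul(Rational(1, 8), Mul(Rational(-1, 2), Rational(1, 5))))), -1) = Pow(Add(-50385, Add(2, Rational(-127, 4), Mul(Rational(1, 8), Rational(-1, 10)))), -1) = Pow(Add(-50385, Add(2, Rational(-127, 4), Rational(-1, 80))), -1) = Pow(Add(-50385, Rational(-2381, 80)), -1) = Pow(Rational(-4033181, 80), -1) = Rational(-80, 4033181)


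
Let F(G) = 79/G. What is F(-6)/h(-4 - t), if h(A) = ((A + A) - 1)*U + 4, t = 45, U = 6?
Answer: 79/3540 ≈ 0.022316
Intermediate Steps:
h(A) = -2 + 12*A (h(A) = ((A + A) - 1)*6 + 4 = (2*A - 1)*6 + 4 = (-1 + 2*A)*6 + 4 = (-6 + 12*A) + 4 = -2 + 12*A)
F(-6)/h(-4 - t) = (79/(-6))/(-2 + 12*(-4 - 1*45)) = (79*(-⅙))/(-2 + 12*(-4 - 45)) = -79/(6*(-2 + 12*(-49))) = -79/(6*(-2 - 588)) = -79/6/(-590) = -79/6*(-1/590) = 79/3540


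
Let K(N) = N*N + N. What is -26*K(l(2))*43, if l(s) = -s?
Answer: -2236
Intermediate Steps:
K(N) = N + N² (K(N) = N² + N = N + N²)
-26*K(l(2))*43 = -26*(-1*2)*(1 - 1*2)*43 = -(-52)*(1 - 2)*43 = -(-52)*(-1)*43 = -26*2*43 = -52*43 = -2236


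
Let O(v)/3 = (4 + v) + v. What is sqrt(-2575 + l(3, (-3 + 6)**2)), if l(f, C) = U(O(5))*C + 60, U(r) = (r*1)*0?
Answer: I*sqrt(2515) ≈ 50.15*I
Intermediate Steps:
O(v) = 12 + 6*v (O(v) = 3*((4 + v) + v) = 3*(4 + 2*v) = 12 + 6*v)
U(r) = 0 (U(r) = r*0 = 0)
l(f, C) = 60 (l(f, C) = 0*C + 60 = 0 + 60 = 60)
sqrt(-2575 + l(3, (-3 + 6)**2)) = sqrt(-2575 + 60) = sqrt(-2515) = I*sqrt(2515)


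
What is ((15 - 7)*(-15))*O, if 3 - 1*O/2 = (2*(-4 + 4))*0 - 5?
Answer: -1920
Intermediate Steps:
O = 16 (O = 6 - 2*((2*(-4 + 4))*0 - 5) = 6 - 2*((2*0)*0 - 5) = 6 - 2*(0*0 - 5) = 6 - 2*(0 - 5) = 6 - 2*(-5) = 6 + 10 = 16)
((15 - 7)*(-15))*O = ((15 - 7)*(-15))*16 = (8*(-15))*16 = -120*16 = -1920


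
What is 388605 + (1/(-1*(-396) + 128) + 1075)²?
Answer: 424009623081/274576 ≈ 1.5442e+6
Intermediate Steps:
388605 + (1/(-1*(-396) + 128) + 1075)² = 388605 + (1/(396 + 128) + 1075)² = 388605 + (1/524 + 1075)² = 388605 + (563301/524)² = 388605 + 317308016601/274576 = 424009623081/274576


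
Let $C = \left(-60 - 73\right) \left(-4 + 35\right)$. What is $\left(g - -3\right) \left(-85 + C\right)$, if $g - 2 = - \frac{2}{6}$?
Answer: $- \frac{58912}{3} \approx -19637.0$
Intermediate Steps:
$C = -4123$ ($C = \left(-133\right) 31 = -4123$)
$g = \frac{5}{3}$ ($g = 2 - \frac{2}{6} = 2 - \frac{1}{3} = \frac{5}{3} \approx 1.6667$)
$\left(g - -3\right) \left(-85 + C\right) = \left(\frac{5}{3} - -3\right) \left(-85 - 4123\right) = \left(\frac{5}{3} + 3\right) \left(-4208\right) = \frac{14}{3} \left(-4208\right) = - \frac{58912}{3}$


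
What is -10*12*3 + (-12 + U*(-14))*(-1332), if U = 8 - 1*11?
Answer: -40320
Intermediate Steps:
U = -3 (U = 8 - 11 = -3)
-10*12*3 + (-12 + U*(-14))*(-1332) = -10*12*3 + (-12 - 3*(-14))*(-1332) = -120*3 + (-12 + 42)*(-1332) = -360 + 30*(-1332) = -360 - 39960 = -40320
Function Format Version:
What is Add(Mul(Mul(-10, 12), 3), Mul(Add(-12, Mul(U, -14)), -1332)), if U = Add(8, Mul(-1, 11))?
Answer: -40320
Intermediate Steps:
U = -3 (U = Add(8, -11) = -3)
Add(Mul(Mul(-10, 12), 3), Mul(Add(-12, Mul(U, -14)), -1332)) = Add(Mul(Mul(-10, 12), 3), Mul(Add(-12, Mul(-3, -14)), -1332)) = Add(Mul(-120, 3), Mul(Add(-12, 42), -1332)) = Add(-360, Mul(30, -1332)) = Add(-360, -39960) = -40320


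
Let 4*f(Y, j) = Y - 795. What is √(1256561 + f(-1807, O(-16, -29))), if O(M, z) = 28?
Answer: √5023642/2 ≈ 1120.7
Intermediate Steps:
f(Y, j) = -795/4 + Y/4 (f(Y, j) = (Y - 795)/4 = (-795 + Y)/4 = -795/4 + Y/4)
√(1256561 + f(-1807, O(-16, -29))) = √(1256561 + (-795/4 + (¼)*(-1807))) = √(1256561 + (-795/4 - 1807/4)) = √(1256561 - 1301/2) = √(2511821/2) = √5023642/2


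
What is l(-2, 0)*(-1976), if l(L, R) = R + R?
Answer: 0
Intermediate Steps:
l(L, R) = 2*R
l(-2, 0)*(-1976) = (2*0)*(-1976) = 0*(-1976) = 0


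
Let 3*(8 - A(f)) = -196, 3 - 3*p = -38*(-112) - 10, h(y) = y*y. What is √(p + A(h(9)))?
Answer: 3*I*√149 ≈ 36.62*I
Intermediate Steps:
h(y) = y²
p = -4243/3 (p = 1 - (-38*(-112) - 10)/3 = 1 - (4256 - 10)/3 = 1 - ⅓*4246 = 1 - 4246/3 = -4243/3 ≈ -1414.3)
A(f) = 220/3 (A(f) = 8 - ⅓*(-196) = 8 + 196/3 = 220/3)
√(p + A(h(9))) = √(-4243/3 + 220/3) = √(-1341) = 3*I*√149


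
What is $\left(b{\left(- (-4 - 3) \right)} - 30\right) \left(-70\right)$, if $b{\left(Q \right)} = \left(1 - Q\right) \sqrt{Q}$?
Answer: $2100 + 420 \sqrt{7} \approx 3211.2$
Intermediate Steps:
$b{\left(Q \right)} = \sqrt{Q} \left(1 - Q\right)$
$\left(b{\left(- (-4 - 3) \right)} - 30\right) \left(-70\right) = \left(\sqrt{- (-4 - 3)} \left(1 - - (-4 - 3)\right) - 30\right) \left(-70\right) = \left(\sqrt{\left(-1\right) \left(-7\right)} \left(1 - \left(-1\right) \left(-7\right)\right) - 30\right) \left(-70\right) = \left(\sqrt{7} \left(1 - 7\right) - 30\right) \left(-70\right) = \left(\sqrt{7} \left(-6\right) - 30\right) \left(-70\right) = \left(- 6 \sqrt{7} - 30\right) \left(-70\right) = \left(-30 - 6 \sqrt{7}\right) \left(-70\right) = 2100 + 420 \sqrt{7}$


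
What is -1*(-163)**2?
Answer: -26569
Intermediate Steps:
-1*(-163)**2 = -1*26569 = -26569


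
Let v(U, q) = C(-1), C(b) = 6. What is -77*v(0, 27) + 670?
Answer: 208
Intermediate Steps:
v(U, q) = 6
-77*v(0, 27) + 670 = -77*6 + 670 = -462 + 670 = 208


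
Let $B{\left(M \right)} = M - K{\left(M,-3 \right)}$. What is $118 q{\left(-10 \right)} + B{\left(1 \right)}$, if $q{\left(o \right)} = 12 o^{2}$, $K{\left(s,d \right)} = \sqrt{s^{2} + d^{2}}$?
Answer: $141601 - \sqrt{10} \approx 1.416 \cdot 10^{5}$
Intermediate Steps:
$K{\left(s,d \right)} = \sqrt{d^{2} + s^{2}}$
$B{\left(M \right)} = M - \sqrt{9 + M^{2}}$ ($B{\left(M \right)} = M - \sqrt{\left(-3\right)^{2} + M^{2}} = M - \sqrt{9 + M^{2}}$)
$118 q{\left(-10 \right)} + B{\left(1 \right)} = 118 \cdot 12 \left(-10\right)^{2} + \left(1 - \sqrt{9 + 1^{2}}\right) = 118 \cdot 12 \cdot 100 + \left(1 - \sqrt{9 + 1}\right) = 118 \cdot 1200 + \left(1 - \sqrt{10}\right) = 141600 + \left(1 - \sqrt{10}\right) = 141601 - \sqrt{10}$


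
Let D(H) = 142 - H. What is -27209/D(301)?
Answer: 27209/159 ≈ 171.13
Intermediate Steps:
-27209/D(301) = -27209/(142 - 1*301) = -27209/(142 - 301) = -27209/(-159) = -27209*(-1/159) = 27209/159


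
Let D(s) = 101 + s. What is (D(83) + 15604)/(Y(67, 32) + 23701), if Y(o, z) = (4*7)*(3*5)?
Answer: 15788/24121 ≈ 0.65453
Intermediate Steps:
Y(o, z) = 420 (Y(o, z) = 28*15 = 420)
(D(83) + 15604)/(Y(67, 32) + 23701) = ((101 + 83) + 15604)/(420 + 23701) = (184 + 15604)/24121 = 15788*(1/24121) = 15788/24121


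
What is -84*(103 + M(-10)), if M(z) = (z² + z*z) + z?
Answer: -24612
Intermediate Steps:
M(z) = z + 2*z² (M(z) = (z² + z²) + z = 2*z² + z = z + 2*z²)
-84*(103 + M(-10)) = -84*(103 - 10*(1 + 2*(-10))) = -84*(103 - 10*(1 - 20)) = -84*(103 - 10*(-19)) = -84*(103 + 190) = -84*293 = -24612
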